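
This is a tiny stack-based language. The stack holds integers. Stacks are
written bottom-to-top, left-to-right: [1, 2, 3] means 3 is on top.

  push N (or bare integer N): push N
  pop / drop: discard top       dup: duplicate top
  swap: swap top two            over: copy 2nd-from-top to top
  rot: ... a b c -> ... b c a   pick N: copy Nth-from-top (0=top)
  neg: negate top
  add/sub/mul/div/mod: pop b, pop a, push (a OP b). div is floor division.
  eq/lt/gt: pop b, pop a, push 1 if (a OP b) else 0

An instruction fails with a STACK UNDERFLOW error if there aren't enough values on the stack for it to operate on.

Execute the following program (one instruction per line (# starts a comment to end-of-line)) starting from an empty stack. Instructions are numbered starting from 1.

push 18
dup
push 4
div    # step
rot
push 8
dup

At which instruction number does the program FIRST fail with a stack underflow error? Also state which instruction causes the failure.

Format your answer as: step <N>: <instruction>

Answer: step 5: rot

Derivation:
Step 1 ('push 18'): stack = [18], depth = 1
Step 2 ('dup'): stack = [18, 18], depth = 2
Step 3 ('push 4'): stack = [18, 18, 4], depth = 3
Step 4 ('div'): stack = [18, 4], depth = 2
Step 5 ('rot'): needs 3 value(s) but depth is 2 — STACK UNDERFLOW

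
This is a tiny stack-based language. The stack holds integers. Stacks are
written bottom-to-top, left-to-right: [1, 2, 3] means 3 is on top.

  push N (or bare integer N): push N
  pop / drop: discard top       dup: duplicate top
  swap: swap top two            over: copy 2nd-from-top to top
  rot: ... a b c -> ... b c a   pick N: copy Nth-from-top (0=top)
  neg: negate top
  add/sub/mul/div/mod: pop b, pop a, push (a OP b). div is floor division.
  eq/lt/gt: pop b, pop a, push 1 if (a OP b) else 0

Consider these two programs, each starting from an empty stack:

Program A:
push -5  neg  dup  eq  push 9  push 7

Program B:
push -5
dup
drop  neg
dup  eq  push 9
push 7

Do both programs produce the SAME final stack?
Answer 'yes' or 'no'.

Program A trace:
  After 'push -5': [-5]
  After 'neg': [5]
  After 'dup': [5, 5]
  After 'eq': [1]
  After 'push 9': [1, 9]
  After 'push 7': [1, 9, 7]
Program A final stack: [1, 9, 7]

Program B trace:
  After 'push -5': [-5]
  After 'dup': [-5, -5]
  After 'drop': [-5]
  After 'neg': [5]
  After 'dup': [5, 5]
  After 'eq': [1]
  After 'push 9': [1, 9]
  After 'push 7': [1, 9, 7]
Program B final stack: [1, 9, 7]
Same: yes

Answer: yes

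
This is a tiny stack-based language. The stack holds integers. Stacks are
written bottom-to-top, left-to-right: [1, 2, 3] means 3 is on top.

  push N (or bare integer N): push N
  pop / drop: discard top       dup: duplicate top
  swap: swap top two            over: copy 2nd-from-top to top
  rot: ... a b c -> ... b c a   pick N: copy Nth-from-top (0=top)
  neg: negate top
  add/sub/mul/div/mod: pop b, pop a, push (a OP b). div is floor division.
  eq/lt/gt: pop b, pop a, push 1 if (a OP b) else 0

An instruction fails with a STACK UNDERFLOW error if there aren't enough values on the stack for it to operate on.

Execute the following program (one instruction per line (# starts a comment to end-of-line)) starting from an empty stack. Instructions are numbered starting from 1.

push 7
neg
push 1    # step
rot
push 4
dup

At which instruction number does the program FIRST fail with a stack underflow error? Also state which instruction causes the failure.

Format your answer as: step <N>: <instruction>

Step 1 ('push 7'): stack = [7], depth = 1
Step 2 ('neg'): stack = [-7], depth = 1
Step 3 ('push 1'): stack = [-7, 1], depth = 2
Step 4 ('rot'): needs 3 value(s) but depth is 2 — STACK UNDERFLOW

Answer: step 4: rot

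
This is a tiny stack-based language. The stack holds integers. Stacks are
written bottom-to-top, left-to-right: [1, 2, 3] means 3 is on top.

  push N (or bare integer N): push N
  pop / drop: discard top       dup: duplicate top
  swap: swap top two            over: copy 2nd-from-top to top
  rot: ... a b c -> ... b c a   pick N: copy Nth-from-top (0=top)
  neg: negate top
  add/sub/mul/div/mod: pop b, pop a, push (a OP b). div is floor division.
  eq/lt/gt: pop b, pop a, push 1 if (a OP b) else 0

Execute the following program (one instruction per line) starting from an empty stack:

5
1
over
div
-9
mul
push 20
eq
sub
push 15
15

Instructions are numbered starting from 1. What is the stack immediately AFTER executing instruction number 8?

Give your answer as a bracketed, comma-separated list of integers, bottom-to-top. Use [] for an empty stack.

Answer: [5, 0]

Derivation:
Step 1 ('5'): [5]
Step 2 ('1'): [5, 1]
Step 3 ('over'): [5, 1, 5]
Step 4 ('div'): [5, 0]
Step 5 ('-9'): [5, 0, -9]
Step 6 ('mul'): [5, 0]
Step 7 ('push 20'): [5, 0, 20]
Step 8 ('eq'): [5, 0]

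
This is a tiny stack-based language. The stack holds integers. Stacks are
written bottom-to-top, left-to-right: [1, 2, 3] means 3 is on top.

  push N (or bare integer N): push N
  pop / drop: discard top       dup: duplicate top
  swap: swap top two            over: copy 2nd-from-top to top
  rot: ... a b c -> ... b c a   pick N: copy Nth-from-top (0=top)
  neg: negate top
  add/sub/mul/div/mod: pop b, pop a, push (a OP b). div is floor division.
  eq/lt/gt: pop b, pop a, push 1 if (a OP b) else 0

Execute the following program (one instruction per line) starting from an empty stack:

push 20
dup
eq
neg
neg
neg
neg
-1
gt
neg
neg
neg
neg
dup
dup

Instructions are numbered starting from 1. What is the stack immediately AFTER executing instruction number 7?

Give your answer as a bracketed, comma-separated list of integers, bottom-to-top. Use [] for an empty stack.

Step 1 ('push 20'): [20]
Step 2 ('dup'): [20, 20]
Step 3 ('eq'): [1]
Step 4 ('neg'): [-1]
Step 5 ('neg'): [1]
Step 6 ('neg'): [-1]
Step 7 ('neg'): [1]

Answer: [1]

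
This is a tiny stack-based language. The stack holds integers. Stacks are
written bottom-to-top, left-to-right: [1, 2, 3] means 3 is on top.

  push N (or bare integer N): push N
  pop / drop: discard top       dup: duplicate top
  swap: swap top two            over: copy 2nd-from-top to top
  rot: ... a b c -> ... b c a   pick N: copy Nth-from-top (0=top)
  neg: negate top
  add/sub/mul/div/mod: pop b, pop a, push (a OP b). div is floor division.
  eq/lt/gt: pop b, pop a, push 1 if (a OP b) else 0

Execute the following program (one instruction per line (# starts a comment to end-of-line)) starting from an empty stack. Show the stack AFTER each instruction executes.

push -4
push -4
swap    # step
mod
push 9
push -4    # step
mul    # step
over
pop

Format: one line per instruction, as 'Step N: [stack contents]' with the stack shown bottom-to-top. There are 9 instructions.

Step 1: [-4]
Step 2: [-4, -4]
Step 3: [-4, -4]
Step 4: [0]
Step 5: [0, 9]
Step 6: [0, 9, -4]
Step 7: [0, -36]
Step 8: [0, -36, 0]
Step 9: [0, -36]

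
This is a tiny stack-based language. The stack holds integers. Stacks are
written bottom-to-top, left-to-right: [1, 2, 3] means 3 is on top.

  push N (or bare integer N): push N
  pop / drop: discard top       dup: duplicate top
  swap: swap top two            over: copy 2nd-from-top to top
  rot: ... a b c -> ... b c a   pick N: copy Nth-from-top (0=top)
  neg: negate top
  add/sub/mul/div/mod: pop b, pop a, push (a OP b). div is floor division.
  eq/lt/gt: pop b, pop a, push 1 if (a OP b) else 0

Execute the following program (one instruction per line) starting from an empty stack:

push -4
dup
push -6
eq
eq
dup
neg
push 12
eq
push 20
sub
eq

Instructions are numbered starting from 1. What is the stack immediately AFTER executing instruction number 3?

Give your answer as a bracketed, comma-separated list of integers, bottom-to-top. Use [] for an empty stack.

Answer: [-4, -4, -6]

Derivation:
Step 1 ('push -4'): [-4]
Step 2 ('dup'): [-4, -4]
Step 3 ('push -6'): [-4, -4, -6]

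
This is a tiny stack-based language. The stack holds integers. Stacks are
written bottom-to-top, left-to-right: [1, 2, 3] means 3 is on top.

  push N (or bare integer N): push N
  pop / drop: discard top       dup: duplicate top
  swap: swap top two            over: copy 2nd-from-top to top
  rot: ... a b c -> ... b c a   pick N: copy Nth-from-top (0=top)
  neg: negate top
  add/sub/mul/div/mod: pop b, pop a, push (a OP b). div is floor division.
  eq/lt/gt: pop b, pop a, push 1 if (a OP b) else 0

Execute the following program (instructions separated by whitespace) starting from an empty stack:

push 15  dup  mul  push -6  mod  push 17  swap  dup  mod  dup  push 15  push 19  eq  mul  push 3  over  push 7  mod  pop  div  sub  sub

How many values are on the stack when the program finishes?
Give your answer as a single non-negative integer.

Answer: 1

Derivation:
After 'push 15': stack = [15] (depth 1)
After 'dup': stack = [15, 15] (depth 2)
After 'mul': stack = [225] (depth 1)
After 'push -6': stack = [225, -6] (depth 2)
After 'mod': stack = [-3] (depth 1)
After 'push 17': stack = [-3, 17] (depth 2)
After 'swap': stack = [17, -3] (depth 2)
After 'dup': stack = [17, -3, -3] (depth 3)
After 'mod': stack = [17, 0] (depth 2)
After 'dup': stack = [17, 0, 0] (depth 3)
  ...
After 'eq': stack = [17, 0, 0, 0] (depth 4)
After 'mul': stack = [17, 0, 0] (depth 3)
After 'push 3': stack = [17, 0, 0, 3] (depth 4)
After 'over': stack = [17, 0, 0, 3, 0] (depth 5)
After 'push 7': stack = [17, 0, 0, 3, 0, 7] (depth 6)
After 'mod': stack = [17, 0, 0, 3, 0] (depth 5)
After 'pop': stack = [17, 0, 0, 3] (depth 4)
After 'div': stack = [17, 0, 0] (depth 3)
After 'sub': stack = [17, 0] (depth 2)
After 'sub': stack = [17] (depth 1)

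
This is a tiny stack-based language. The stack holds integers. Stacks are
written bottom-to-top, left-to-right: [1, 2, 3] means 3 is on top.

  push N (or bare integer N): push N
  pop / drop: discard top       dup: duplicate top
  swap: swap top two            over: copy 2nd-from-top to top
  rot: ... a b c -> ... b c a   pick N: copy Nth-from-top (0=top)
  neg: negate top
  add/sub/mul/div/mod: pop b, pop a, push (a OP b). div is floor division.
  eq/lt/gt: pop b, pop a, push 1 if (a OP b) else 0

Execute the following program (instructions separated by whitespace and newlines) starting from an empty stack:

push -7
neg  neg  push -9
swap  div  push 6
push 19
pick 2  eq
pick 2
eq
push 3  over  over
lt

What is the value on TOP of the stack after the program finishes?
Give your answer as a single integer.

Answer: 1

Derivation:
After 'push -7': [-7]
After 'neg': [7]
After 'neg': [-7]
After 'push -9': [-7, -9]
After 'swap': [-9, -7]
After 'div': [1]
After 'push 6': [1, 6]
After 'push 19': [1, 6, 19]
After 'pick 2': [1, 6, 19, 1]
After 'eq': [1, 6, 0]
After 'pick 2': [1, 6, 0, 1]
After 'eq': [1, 6, 0]
After 'push 3': [1, 6, 0, 3]
After 'over': [1, 6, 0, 3, 0]
After 'over': [1, 6, 0, 3, 0, 3]
After 'lt': [1, 6, 0, 3, 1]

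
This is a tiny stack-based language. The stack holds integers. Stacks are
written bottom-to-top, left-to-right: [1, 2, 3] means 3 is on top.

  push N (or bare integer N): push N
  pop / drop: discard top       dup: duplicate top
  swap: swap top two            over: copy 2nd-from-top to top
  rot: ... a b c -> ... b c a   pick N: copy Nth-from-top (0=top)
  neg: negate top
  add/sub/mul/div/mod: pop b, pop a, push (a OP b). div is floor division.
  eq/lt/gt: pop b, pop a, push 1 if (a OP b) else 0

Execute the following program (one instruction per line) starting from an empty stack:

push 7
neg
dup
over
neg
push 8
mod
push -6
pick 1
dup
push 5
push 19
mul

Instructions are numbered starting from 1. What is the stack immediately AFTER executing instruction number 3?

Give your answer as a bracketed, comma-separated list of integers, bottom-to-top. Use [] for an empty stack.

Step 1 ('push 7'): [7]
Step 2 ('neg'): [-7]
Step 3 ('dup'): [-7, -7]

Answer: [-7, -7]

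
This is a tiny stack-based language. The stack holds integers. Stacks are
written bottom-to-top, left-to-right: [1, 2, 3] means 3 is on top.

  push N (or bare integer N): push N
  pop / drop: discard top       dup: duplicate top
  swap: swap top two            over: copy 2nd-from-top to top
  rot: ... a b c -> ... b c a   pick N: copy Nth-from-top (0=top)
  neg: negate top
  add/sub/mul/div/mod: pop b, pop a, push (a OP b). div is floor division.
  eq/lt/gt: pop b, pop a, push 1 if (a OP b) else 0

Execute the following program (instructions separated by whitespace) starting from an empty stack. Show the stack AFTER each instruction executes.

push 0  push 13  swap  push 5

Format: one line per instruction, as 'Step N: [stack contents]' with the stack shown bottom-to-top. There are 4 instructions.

Step 1: [0]
Step 2: [0, 13]
Step 3: [13, 0]
Step 4: [13, 0, 5]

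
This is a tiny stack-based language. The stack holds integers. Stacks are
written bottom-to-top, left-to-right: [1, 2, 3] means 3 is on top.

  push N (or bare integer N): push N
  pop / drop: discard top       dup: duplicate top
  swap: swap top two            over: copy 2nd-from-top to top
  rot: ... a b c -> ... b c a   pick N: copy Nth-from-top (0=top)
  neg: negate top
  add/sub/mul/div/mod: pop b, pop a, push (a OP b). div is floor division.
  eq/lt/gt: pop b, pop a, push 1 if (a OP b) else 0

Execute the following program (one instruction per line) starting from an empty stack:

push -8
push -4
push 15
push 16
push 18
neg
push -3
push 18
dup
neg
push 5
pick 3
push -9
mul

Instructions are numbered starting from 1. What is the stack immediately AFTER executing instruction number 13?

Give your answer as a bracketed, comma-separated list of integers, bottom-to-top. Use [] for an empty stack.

Step 1 ('push -8'): [-8]
Step 2 ('push -4'): [-8, -4]
Step 3 ('push 15'): [-8, -4, 15]
Step 4 ('push 16'): [-8, -4, 15, 16]
Step 5 ('push 18'): [-8, -4, 15, 16, 18]
Step 6 ('neg'): [-8, -4, 15, 16, -18]
Step 7 ('push -3'): [-8, -4, 15, 16, -18, -3]
Step 8 ('push 18'): [-8, -4, 15, 16, -18, -3, 18]
Step 9 ('dup'): [-8, -4, 15, 16, -18, -3, 18, 18]
Step 10 ('neg'): [-8, -4, 15, 16, -18, -3, 18, -18]
Step 11 ('push 5'): [-8, -4, 15, 16, -18, -3, 18, -18, 5]
Step 12 ('pick 3'): [-8, -4, 15, 16, -18, -3, 18, -18, 5, -3]
Step 13 ('push -9'): [-8, -4, 15, 16, -18, -3, 18, -18, 5, -3, -9]

Answer: [-8, -4, 15, 16, -18, -3, 18, -18, 5, -3, -9]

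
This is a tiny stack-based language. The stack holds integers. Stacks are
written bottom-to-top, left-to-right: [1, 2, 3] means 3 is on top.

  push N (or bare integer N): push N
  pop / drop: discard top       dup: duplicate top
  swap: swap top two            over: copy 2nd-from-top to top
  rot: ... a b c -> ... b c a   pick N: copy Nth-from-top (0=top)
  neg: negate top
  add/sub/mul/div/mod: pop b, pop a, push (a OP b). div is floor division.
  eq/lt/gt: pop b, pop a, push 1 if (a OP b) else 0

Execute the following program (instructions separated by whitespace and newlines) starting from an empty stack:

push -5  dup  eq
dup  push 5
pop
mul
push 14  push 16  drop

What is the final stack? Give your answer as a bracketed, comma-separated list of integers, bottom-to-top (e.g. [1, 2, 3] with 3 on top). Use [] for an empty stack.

Answer: [1, 14]

Derivation:
After 'push -5': [-5]
After 'dup': [-5, -5]
After 'eq': [1]
After 'dup': [1, 1]
After 'push 5': [1, 1, 5]
After 'pop': [1, 1]
After 'mul': [1]
After 'push 14': [1, 14]
After 'push 16': [1, 14, 16]
After 'drop': [1, 14]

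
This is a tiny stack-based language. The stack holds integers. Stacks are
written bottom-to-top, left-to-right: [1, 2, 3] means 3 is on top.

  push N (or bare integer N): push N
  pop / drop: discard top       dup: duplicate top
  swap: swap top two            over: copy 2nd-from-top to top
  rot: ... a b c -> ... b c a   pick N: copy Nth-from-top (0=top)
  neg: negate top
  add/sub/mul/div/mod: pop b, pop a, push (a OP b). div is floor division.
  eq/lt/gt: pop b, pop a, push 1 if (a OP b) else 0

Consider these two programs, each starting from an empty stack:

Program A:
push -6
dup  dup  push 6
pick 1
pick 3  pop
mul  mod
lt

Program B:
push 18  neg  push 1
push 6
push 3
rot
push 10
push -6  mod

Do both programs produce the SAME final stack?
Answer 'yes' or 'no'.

Program A trace:
  After 'push -6': [-6]
  After 'dup': [-6, -6]
  After 'dup': [-6, -6, -6]
  After 'push 6': [-6, -6, -6, 6]
  After 'pick 1': [-6, -6, -6, 6, -6]
  After 'pick 3': [-6, -6, -6, 6, -6, -6]
  After 'pop': [-6, -6, -6, 6, -6]
  After 'mul': [-6, -6, -6, -36]
  After 'mod': [-6, -6, -6]
  After 'lt': [-6, 0]
Program A final stack: [-6, 0]

Program B trace:
  After 'push 18': [18]
  After 'neg': [-18]
  After 'push 1': [-18, 1]
  After 'push 6': [-18, 1, 6]
  After 'push 3': [-18, 1, 6, 3]
  After 'rot': [-18, 6, 3, 1]
  After 'push 10': [-18, 6, 3, 1, 10]
  After 'push -6': [-18, 6, 3, 1, 10, -6]
  After 'mod': [-18, 6, 3, 1, -2]
Program B final stack: [-18, 6, 3, 1, -2]
Same: no

Answer: no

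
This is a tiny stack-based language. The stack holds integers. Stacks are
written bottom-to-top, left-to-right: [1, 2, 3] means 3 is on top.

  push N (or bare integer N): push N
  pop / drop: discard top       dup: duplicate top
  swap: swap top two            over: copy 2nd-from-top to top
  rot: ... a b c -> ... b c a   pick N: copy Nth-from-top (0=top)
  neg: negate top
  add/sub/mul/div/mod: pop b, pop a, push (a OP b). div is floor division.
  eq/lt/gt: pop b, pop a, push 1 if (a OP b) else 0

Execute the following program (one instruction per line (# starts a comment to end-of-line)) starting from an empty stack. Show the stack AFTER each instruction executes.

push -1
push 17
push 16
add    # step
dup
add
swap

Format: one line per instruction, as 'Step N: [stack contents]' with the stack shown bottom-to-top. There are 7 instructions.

Step 1: [-1]
Step 2: [-1, 17]
Step 3: [-1, 17, 16]
Step 4: [-1, 33]
Step 5: [-1, 33, 33]
Step 6: [-1, 66]
Step 7: [66, -1]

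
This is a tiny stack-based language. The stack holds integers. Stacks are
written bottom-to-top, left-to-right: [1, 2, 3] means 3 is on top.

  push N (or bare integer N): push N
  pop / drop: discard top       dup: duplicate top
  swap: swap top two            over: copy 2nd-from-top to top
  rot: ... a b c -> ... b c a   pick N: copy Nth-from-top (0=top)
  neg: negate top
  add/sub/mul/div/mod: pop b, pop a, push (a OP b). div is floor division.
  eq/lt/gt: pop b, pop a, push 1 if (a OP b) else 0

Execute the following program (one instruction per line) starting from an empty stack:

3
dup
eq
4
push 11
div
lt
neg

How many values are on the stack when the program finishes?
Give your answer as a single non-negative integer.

Answer: 1

Derivation:
After 'push 3': stack = [3] (depth 1)
After 'dup': stack = [3, 3] (depth 2)
After 'eq': stack = [1] (depth 1)
After 'push 4': stack = [1, 4] (depth 2)
After 'push 11': stack = [1, 4, 11] (depth 3)
After 'div': stack = [1, 0] (depth 2)
After 'lt': stack = [0] (depth 1)
After 'neg': stack = [0] (depth 1)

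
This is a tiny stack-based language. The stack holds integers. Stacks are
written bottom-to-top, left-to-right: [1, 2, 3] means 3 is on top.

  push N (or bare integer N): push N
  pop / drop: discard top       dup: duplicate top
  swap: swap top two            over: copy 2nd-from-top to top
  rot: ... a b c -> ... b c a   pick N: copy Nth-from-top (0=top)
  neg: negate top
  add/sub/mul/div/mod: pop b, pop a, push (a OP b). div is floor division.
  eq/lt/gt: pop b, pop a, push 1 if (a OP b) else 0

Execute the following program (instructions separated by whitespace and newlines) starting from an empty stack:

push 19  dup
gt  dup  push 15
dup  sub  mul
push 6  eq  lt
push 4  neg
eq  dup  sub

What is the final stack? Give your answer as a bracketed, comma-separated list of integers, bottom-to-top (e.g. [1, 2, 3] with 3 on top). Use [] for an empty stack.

Answer: [0]

Derivation:
After 'push 19': [19]
After 'dup': [19, 19]
After 'gt': [0]
After 'dup': [0, 0]
After 'push 15': [0, 0, 15]
After 'dup': [0, 0, 15, 15]
After 'sub': [0, 0, 0]
After 'mul': [0, 0]
After 'push 6': [0, 0, 6]
After 'eq': [0, 0]
After 'lt': [0]
After 'push 4': [0, 4]
After 'neg': [0, -4]
After 'eq': [0]
After 'dup': [0, 0]
After 'sub': [0]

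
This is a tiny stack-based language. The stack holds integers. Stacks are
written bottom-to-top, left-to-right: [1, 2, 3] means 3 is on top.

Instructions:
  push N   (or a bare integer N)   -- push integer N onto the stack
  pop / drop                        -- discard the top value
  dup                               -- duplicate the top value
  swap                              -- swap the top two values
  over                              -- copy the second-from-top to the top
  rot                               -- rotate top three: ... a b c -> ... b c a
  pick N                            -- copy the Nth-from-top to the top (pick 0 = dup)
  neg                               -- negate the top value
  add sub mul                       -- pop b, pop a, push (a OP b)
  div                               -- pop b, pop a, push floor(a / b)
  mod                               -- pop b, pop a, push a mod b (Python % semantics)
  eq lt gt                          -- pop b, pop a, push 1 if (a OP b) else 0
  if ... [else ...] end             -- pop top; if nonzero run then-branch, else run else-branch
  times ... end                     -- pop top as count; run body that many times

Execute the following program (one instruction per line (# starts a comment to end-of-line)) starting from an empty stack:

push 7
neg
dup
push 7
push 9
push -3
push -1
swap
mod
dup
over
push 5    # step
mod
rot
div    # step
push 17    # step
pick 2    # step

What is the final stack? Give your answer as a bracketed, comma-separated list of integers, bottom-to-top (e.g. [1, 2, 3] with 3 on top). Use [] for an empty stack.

Answer: [-7, -7, 7, 9, -1, -4, 17, -1]

Derivation:
After 'push 7': [7]
After 'neg': [-7]
After 'dup': [-7, -7]
After 'push 7': [-7, -7, 7]
After 'push 9': [-7, -7, 7, 9]
After 'push -3': [-7, -7, 7, 9, -3]
After 'push -1': [-7, -7, 7, 9, -3, -1]
After 'swap': [-7, -7, 7, 9, -1, -3]
After 'mod': [-7, -7, 7, 9, -1]
After 'dup': [-7, -7, 7, 9, -1, -1]
After 'over': [-7, -7, 7, 9, -1, -1, -1]
After 'push 5': [-7, -7, 7, 9, -1, -1, -1, 5]
After 'mod': [-7, -7, 7, 9, -1, -1, 4]
After 'rot': [-7, -7, 7, 9, -1, 4, -1]
After 'div': [-7, -7, 7, 9, -1, -4]
After 'push 17': [-7, -7, 7, 9, -1, -4, 17]
After 'pick 2': [-7, -7, 7, 9, -1, -4, 17, -1]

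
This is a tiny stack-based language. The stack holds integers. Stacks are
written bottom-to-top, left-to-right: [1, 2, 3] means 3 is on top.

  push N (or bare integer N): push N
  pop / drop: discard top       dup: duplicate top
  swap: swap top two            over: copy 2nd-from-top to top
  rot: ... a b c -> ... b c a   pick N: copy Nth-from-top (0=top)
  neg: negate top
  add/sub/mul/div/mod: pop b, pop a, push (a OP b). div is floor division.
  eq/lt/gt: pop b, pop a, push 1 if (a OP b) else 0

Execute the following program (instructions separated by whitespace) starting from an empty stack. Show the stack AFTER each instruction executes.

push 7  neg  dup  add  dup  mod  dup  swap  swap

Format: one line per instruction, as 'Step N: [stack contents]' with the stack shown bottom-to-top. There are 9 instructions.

Step 1: [7]
Step 2: [-7]
Step 3: [-7, -7]
Step 4: [-14]
Step 5: [-14, -14]
Step 6: [0]
Step 7: [0, 0]
Step 8: [0, 0]
Step 9: [0, 0]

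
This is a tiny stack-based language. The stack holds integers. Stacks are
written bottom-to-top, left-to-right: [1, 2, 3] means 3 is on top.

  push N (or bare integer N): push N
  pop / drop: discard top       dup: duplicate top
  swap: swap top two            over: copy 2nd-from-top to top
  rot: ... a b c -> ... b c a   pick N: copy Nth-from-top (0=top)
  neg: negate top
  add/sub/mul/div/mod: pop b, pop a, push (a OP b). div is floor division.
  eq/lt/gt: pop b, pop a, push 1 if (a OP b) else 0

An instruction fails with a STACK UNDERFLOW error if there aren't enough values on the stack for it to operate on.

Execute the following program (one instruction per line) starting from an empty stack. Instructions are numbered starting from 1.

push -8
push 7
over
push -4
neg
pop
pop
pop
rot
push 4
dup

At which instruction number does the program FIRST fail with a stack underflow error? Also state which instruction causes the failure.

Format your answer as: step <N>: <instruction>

Answer: step 9: rot

Derivation:
Step 1 ('push -8'): stack = [-8], depth = 1
Step 2 ('push 7'): stack = [-8, 7], depth = 2
Step 3 ('over'): stack = [-8, 7, -8], depth = 3
Step 4 ('push -4'): stack = [-8, 7, -8, -4], depth = 4
Step 5 ('neg'): stack = [-8, 7, -8, 4], depth = 4
Step 6 ('pop'): stack = [-8, 7, -8], depth = 3
Step 7 ('pop'): stack = [-8, 7], depth = 2
Step 8 ('pop'): stack = [-8], depth = 1
Step 9 ('rot'): needs 3 value(s) but depth is 1 — STACK UNDERFLOW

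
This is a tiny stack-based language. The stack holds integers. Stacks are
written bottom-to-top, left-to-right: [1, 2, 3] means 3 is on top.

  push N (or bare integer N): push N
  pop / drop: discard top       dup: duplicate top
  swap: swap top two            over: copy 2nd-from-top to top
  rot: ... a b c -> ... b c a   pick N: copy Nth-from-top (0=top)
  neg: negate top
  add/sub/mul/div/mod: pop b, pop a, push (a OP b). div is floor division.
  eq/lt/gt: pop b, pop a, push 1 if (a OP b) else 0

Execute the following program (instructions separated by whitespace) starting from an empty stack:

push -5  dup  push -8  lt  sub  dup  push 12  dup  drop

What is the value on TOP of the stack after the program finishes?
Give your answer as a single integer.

After 'push -5': [-5]
After 'dup': [-5, -5]
After 'push -8': [-5, -5, -8]
After 'lt': [-5, 0]
After 'sub': [-5]
After 'dup': [-5, -5]
After 'push 12': [-5, -5, 12]
After 'dup': [-5, -5, 12, 12]
After 'drop': [-5, -5, 12]

Answer: 12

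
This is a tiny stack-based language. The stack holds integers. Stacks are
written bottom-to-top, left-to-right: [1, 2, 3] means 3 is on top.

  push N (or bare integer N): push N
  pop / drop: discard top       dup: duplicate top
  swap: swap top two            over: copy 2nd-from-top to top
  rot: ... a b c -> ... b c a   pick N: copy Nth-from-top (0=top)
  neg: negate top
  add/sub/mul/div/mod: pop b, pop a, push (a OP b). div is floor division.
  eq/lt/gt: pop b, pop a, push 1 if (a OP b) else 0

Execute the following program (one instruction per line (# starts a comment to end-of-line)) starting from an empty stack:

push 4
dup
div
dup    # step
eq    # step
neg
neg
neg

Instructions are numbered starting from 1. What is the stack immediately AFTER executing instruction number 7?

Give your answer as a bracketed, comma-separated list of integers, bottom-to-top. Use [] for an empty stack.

Step 1 ('push 4'): [4]
Step 2 ('dup'): [4, 4]
Step 3 ('div'): [1]
Step 4 ('dup'): [1, 1]
Step 5 ('eq'): [1]
Step 6 ('neg'): [-1]
Step 7 ('neg'): [1]

Answer: [1]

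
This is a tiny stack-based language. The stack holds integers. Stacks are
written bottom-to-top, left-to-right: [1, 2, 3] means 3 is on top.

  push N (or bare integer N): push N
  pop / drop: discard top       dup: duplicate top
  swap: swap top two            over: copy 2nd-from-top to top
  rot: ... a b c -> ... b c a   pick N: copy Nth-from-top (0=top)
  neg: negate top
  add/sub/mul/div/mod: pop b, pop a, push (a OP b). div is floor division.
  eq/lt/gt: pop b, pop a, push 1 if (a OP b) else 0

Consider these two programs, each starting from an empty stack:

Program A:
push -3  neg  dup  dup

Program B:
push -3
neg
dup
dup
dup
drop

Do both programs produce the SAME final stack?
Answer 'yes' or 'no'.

Answer: yes

Derivation:
Program A trace:
  After 'push -3': [-3]
  After 'neg': [3]
  After 'dup': [3, 3]
  After 'dup': [3, 3, 3]
Program A final stack: [3, 3, 3]

Program B trace:
  After 'push -3': [-3]
  After 'neg': [3]
  After 'dup': [3, 3]
  After 'dup': [3, 3, 3]
  After 'dup': [3, 3, 3, 3]
  After 'drop': [3, 3, 3]
Program B final stack: [3, 3, 3]
Same: yes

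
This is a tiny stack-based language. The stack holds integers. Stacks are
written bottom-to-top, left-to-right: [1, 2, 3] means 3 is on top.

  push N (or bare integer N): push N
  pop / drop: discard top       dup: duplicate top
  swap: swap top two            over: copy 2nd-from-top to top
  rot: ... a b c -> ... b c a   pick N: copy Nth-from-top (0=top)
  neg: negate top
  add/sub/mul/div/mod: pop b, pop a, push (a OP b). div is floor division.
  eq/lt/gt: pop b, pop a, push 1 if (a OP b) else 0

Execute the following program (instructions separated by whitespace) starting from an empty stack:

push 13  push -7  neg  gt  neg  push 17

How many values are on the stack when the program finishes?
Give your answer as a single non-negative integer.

After 'push 13': stack = [13] (depth 1)
After 'push -7': stack = [13, -7] (depth 2)
After 'neg': stack = [13, 7] (depth 2)
After 'gt': stack = [1] (depth 1)
After 'neg': stack = [-1] (depth 1)
After 'push 17': stack = [-1, 17] (depth 2)

Answer: 2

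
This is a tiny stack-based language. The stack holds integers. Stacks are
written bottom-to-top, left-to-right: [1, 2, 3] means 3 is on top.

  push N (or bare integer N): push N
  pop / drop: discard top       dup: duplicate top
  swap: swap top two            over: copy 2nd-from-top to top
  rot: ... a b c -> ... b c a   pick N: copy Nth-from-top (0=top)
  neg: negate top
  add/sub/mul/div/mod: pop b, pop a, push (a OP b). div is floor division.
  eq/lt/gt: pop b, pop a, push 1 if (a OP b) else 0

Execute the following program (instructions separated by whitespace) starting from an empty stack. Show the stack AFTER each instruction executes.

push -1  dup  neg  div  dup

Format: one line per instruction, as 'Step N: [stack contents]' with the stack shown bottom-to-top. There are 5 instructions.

Step 1: [-1]
Step 2: [-1, -1]
Step 3: [-1, 1]
Step 4: [-1]
Step 5: [-1, -1]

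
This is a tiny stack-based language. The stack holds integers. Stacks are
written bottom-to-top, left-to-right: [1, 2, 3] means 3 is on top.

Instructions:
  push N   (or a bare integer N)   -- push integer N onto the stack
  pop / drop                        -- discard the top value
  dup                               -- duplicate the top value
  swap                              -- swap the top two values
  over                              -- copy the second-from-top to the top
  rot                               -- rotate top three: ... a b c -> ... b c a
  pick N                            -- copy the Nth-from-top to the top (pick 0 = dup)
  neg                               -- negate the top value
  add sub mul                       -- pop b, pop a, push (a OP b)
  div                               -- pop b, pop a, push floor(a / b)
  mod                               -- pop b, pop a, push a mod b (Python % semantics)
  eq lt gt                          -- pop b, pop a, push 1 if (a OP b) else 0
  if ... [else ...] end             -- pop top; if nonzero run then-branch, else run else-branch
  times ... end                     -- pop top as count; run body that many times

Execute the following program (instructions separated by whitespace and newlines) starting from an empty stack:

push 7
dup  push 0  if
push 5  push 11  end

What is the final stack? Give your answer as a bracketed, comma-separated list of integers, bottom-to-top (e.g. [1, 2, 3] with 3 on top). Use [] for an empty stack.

After 'push 7': [7]
After 'dup': [7, 7]
After 'push 0': [7, 7, 0]
After 'if': [7, 7]

Answer: [7, 7]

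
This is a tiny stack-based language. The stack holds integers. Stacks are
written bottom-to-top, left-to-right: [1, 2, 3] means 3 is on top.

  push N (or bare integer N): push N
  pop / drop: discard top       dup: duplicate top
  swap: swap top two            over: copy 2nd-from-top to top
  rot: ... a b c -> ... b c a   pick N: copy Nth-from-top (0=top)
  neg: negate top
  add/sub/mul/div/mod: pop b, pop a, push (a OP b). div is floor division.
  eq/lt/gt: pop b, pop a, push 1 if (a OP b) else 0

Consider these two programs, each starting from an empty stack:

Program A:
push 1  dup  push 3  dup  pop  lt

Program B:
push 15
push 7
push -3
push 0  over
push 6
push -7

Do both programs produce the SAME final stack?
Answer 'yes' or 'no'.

Program A trace:
  After 'push 1': [1]
  After 'dup': [1, 1]
  After 'push 3': [1, 1, 3]
  After 'dup': [1, 1, 3, 3]
  After 'pop': [1, 1, 3]
  After 'lt': [1, 1]
Program A final stack: [1, 1]

Program B trace:
  After 'push 15': [15]
  After 'push 7': [15, 7]
  After 'push -3': [15, 7, -3]
  After 'push 0': [15, 7, -3, 0]
  After 'over': [15, 7, -3, 0, -3]
  After 'push 6': [15, 7, -3, 0, -3, 6]
  After 'push -7': [15, 7, -3, 0, -3, 6, -7]
Program B final stack: [15, 7, -3, 0, -3, 6, -7]
Same: no

Answer: no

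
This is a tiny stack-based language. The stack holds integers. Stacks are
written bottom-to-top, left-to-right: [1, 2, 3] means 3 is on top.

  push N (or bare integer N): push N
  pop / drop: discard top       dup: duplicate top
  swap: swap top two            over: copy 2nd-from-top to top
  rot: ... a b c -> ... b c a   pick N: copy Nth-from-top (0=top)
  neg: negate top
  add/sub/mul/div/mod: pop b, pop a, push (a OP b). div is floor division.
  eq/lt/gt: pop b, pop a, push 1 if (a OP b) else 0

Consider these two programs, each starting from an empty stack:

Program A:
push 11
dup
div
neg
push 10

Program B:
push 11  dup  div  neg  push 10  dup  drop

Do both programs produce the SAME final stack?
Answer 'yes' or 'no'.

Program A trace:
  After 'push 11': [11]
  After 'dup': [11, 11]
  After 'div': [1]
  After 'neg': [-1]
  After 'push 10': [-1, 10]
Program A final stack: [-1, 10]

Program B trace:
  After 'push 11': [11]
  After 'dup': [11, 11]
  After 'div': [1]
  After 'neg': [-1]
  After 'push 10': [-1, 10]
  After 'dup': [-1, 10, 10]
  After 'drop': [-1, 10]
Program B final stack: [-1, 10]
Same: yes

Answer: yes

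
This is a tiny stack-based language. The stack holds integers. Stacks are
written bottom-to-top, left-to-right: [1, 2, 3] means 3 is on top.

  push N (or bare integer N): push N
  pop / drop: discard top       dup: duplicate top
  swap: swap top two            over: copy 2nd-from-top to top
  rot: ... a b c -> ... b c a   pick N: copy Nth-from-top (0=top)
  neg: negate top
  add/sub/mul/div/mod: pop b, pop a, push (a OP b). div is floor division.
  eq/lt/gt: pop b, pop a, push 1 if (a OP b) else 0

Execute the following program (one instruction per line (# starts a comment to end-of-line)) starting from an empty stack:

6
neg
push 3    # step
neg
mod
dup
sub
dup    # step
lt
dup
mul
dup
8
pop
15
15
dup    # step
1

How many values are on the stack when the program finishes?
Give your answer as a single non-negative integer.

Answer: 6

Derivation:
After 'push 6': stack = [6] (depth 1)
After 'neg': stack = [-6] (depth 1)
After 'push 3': stack = [-6, 3] (depth 2)
After 'neg': stack = [-6, -3] (depth 2)
After 'mod': stack = [0] (depth 1)
After 'dup': stack = [0, 0] (depth 2)
After 'sub': stack = [0] (depth 1)
After 'dup': stack = [0, 0] (depth 2)
After 'lt': stack = [0] (depth 1)
After 'dup': stack = [0, 0] (depth 2)
After 'mul': stack = [0] (depth 1)
After 'dup': stack = [0, 0] (depth 2)
After 'push 8': stack = [0, 0, 8] (depth 3)
After 'pop': stack = [0, 0] (depth 2)
After 'push 15': stack = [0, 0, 15] (depth 3)
After 'push 15': stack = [0, 0, 15, 15] (depth 4)
After 'dup': stack = [0, 0, 15, 15, 15] (depth 5)
After 'push 1': stack = [0, 0, 15, 15, 15, 1] (depth 6)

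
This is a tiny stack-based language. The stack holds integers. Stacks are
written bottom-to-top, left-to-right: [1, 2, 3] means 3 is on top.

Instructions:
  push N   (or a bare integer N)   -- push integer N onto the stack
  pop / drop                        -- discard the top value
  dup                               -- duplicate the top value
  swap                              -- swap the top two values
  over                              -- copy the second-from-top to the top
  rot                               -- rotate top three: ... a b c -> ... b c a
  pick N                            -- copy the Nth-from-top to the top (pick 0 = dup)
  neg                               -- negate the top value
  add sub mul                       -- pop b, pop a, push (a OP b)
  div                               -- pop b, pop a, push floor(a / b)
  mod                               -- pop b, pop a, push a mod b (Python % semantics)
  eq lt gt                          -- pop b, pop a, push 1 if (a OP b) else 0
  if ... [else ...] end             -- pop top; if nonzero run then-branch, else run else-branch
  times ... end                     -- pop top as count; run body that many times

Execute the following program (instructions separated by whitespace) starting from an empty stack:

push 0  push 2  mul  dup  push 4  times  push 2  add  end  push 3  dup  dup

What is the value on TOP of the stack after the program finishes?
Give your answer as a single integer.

After 'push 0': [0]
After 'push 2': [0, 2]
After 'mul': [0]
After 'dup': [0, 0]
After 'push 4': [0, 0, 4]
After 'times': [0, 0]
After 'push 2': [0, 0, 2]
After 'add': [0, 2]
After 'push 2': [0, 2, 2]
After 'add': [0, 4]
After 'push 2': [0, 4, 2]
After 'add': [0, 6]
After 'push 2': [0, 6, 2]
After 'add': [0, 8]
After 'push 3': [0, 8, 3]
After 'dup': [0, 8, 3, 3]
After 'dup': [0, 8, 3, 3, 3]

Answer: 3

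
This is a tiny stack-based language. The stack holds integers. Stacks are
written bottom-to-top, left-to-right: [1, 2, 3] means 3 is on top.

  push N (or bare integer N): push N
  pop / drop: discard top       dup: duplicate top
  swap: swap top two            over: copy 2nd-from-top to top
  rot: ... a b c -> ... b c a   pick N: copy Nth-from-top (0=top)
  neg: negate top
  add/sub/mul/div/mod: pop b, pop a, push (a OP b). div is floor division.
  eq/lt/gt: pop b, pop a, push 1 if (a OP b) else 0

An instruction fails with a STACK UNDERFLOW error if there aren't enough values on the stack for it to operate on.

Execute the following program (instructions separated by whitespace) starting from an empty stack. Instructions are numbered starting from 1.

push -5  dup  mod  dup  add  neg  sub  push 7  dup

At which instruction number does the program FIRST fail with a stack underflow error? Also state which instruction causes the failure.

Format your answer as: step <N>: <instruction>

Answer: step 7: sub

Derivation:
Step 1 ('push -5'): stack = [-5], depth = 1
Step 2 ('dup'): stack = [-5, -5], depth = 2
Step 3 ('mod'): stack = [0], depth = 1
Step 4 ('dup'): stack = [0, 0], depth = 2
Step 5 ('add'): stack = [0], depth = 1
Step 6 ('neg'): stack = [0], depth = 1
Step 7 ('sub'): needs 2 value(s) but depth is 1 — STACK UNDERFLOW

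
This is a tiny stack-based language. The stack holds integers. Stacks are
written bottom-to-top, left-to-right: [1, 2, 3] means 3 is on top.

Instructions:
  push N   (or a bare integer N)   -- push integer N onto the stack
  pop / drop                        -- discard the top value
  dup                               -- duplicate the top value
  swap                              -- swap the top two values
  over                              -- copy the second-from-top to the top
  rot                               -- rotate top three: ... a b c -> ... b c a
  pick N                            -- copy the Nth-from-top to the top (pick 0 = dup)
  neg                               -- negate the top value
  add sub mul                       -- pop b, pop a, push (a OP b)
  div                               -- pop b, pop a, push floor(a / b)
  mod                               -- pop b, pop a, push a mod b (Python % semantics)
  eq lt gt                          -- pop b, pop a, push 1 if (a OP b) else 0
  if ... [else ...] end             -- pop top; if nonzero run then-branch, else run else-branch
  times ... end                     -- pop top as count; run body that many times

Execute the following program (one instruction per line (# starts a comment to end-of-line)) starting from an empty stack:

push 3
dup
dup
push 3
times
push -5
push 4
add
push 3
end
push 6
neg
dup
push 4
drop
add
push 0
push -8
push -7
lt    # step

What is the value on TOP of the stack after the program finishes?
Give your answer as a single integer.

After 'push 3': [3]
After 'dup': [3, 3]
After 'dup': [3, 3, 3]
After 'push 3': [3, 3, 3, 3]
After 'times': [3, 3, 3]
After 'push -5': [3, 3, 3, -5]
After 'push 4': [3, 3, 3, -5, 4]
After 'add': [3, 3, 3, -1]
After 'push 3': [3, 3, 3, -1, 3]
After 'push -5': [3, 3, 3, -1, 3, -5]
  ...
After 'push 6': [3, 3, 3, -1, 3, -1, 3, -1, 3, 6]
After 'neg': [3, 3, 3, -1, 3, -1, 3, -1, 3, -6]
After 'dup': [3, 3, 3, -1, 3, -1, 3, -1, 3, -6, -6]
After 'push 4': [3, 3, 3, -1, 3, -1, 3, -1, 3, -6, -6, 4]
After 'drop': [3, 3, 3, -1, 3, -1, 3, -1, 3, -6, -6]
After 'add': [3, 3, 3, -1, 3, -1, 3, -1, 3, -12]
After 'push 0': [3, 3, 3, -1, 3, -1, 3, -1, 3, -12, 0]
After 'push -8': [3, 3, 3, -1, 3, -1, 3, -1, 3, -12, 0, -8]
After 'push -7': [3, 3, 3, -1, 3, -1, 3, -1, 3, -12, 0, -8, -7]
After 'lt': [3, 3, 3, -1, 3, -1, 3, -1, 3, -12, 0, 1]

Answer: 1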